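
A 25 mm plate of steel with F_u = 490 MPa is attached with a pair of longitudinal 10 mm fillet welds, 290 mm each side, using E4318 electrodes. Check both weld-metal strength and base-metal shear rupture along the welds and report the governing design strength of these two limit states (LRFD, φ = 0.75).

φR_n ≈ 793 kN (weld metal governs)

E43XX → F_EXX = 430 MPa.
t_e = 0.707 × 10 = 7.07 mm; L = 580 mm.
Weld metal: φR_n = 0.75 × 0.6 × 430 × 7.07 × 580 × 10⁻³ = 793.5 kN.
Base metal (shear rupture): φR_n = 0.75 × 0.6 × 490 × 25 × 580 × 10⁻³ = 3197 kN.
Governing: weld metal.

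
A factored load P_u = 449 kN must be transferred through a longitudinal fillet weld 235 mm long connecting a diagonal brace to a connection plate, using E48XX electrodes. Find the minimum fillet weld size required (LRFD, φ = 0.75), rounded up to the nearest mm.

w = 13 mm

E48XX → F_EXX = 480 MPa.
Total weld length L = 235 mm.
Required throat t_e = P_u / (φ × 0.6 F_EXX × L) = 449 / (0.75 × 0.6 × 480 × 235 × 10⁻³) = 8.846 mm.
Required leg w = t_e / 0.707 = 12.51 mm → use 13 mm.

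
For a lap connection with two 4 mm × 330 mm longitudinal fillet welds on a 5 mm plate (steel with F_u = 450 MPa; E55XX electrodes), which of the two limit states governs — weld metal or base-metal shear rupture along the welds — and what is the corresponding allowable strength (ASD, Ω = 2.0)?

R_n/Ω ≈ 308 kN (weld metal governs)

E55XX → F_EXX = 550 MPa.
t_e = 0.707 × 4 = 2.828 mm; L = 660 mm.
Weld metal: R_n/Ω = (1/2.0) × 0.6 × 550 × 2.828 × 660 × 10⁻³ = 308 kN.
Base metal (shear rupture): R_n/Ω = (1/2.0) × 0.6 × 450 × 5 × 660 × 10⁻³ = 445.5 kN.
Governing: weld metal.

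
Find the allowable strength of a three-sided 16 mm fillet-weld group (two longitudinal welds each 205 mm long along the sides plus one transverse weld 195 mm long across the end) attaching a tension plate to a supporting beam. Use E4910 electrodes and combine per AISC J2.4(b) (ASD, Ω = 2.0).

R_n/Ω ≈ 1070 kN

E49XX → F_EXX = 490 MPa.
t_e = 0.707 × 16 = 11.31 mm.
R_nwl = 0.6 × 490 × 11.31 × 410 × 10⁻³ = 1364 kN (longitudinal, 2 welds).
R_nwt = 0.6 × 490 × 11.31 × 195 × 10⁻³ = 648.5 kN (transverse, base value).
(i) R_nwl + R_nwt = 2012 kN; (ii) 0.85 R_nwl + 1.5 R_nwt = 2132 kN.
R_n = max = 2132 kN [governs: (ii)]; R_n/Ω = 1066 kN.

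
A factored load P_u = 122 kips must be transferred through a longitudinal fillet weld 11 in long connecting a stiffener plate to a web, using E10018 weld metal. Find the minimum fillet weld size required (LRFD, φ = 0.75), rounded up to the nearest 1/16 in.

w = 3/8 in

E100XX → F_EXX = 100 ksi.
Total weld length L = 11 in.
Required throat t_e = P_u / (φ × 0.6 F_EXX × L) = 122 / (0.75 × 0.6 × 100 × 11) = 0.2465 in.
Required leg w = t_e / 0.707 = 0.3486 in → use 3/8 in.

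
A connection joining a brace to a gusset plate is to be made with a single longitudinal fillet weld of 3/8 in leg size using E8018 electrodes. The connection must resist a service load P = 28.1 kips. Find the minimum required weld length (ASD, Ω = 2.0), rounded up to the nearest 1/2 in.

L = 4.5 in

E80XX → F_EXX = 80 ksi.
Throat t_e = 0.707 × 0.375 = 0.2651 in.
r_n/Ω = (0.6 × 80 × 0.2651) / 2.0 = 6.363 kip/in.
L_req = P / (r_n/Ω) = 28.1 / 6.363 = 4.416 in total.
Round up → use L = 4.5 in.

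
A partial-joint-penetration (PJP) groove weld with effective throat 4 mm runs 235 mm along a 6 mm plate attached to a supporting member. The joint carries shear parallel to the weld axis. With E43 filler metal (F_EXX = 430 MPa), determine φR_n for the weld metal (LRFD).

Effective throat (given) t_e = 4 mm.
A_we = 4 × 235 = 940 mm².
F_nw = 0.6 F_EXX = 258 MPa.
φR_n = 0.75 × 258 × 940 × 10⁻³ = 181.9 kN.

φR_n ≈ 182 kN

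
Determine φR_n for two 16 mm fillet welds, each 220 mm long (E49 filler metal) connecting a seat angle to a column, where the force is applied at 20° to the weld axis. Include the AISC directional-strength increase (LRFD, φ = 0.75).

E49XX → F_EXX = 490 MPa.
t_e = 0.707 × 16 = 11.31 mm; A_we = 11.31 × 440 = 4977 mm².
Directional factor: 1.0 + 0.5 sin^1.5(20°) = 1.1.
F_nw = 0.6 × 490 × 1.1 = 323.4 MPa.
φR_n = 0.75 × 323.4 × 4977 × 10⁻³ = 1207 kN.

φR_n ≈ 1210 kN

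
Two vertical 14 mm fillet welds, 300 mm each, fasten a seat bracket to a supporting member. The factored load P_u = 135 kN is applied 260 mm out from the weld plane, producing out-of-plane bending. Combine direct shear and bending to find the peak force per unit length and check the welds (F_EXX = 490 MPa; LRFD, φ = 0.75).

L_w = 2 × 300 = 600 mm; section modulus (unit throat) S = 2 × L²/6 = 30000 mm².
Direct shear f_v = P/L_w = 135×10³/600 = 225 N/mm.
Moment M = P × e = 135×10³ × 260 = 35100000 N·mm; bending f_b = M/S = 1170 N/mm.
f_max = √(f_v² + f_b²) = √(225² + 1170²) = 1191 N/mm.
φr_n = 0.75 × 0.6 × 490 × (0.707 × 14) = 2183 N/mm → adequate.

f_max ≈ 1190 N/mm; adequate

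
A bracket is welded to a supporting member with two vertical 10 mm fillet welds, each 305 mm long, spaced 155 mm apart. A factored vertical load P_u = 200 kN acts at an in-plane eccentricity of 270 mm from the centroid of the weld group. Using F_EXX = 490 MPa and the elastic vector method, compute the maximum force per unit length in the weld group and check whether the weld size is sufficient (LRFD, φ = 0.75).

Total weld length L_w = 610 mm. Treat welds as unit-width lines.
Polar moment about centroid: J = 2[d³/12 + d(b/2)²] = 2[305³/12 + 305×77.5²] = 8393000 mm³.
Direct shear f_v = P/L_w = 200×10³ / 610 = 327.9 N/mm (vertical).
Torsion M = P·e = 200×10³ × 270 = 54000000 N·mm.
Critical point at (x, y) = (77.5, 152.5) from centroid. f_tx = M·y/J = 981.2 N/mm; f_ty = M·x/J = 498.7 N/mm.
Resultant f_max = √[f_tx² + (f_v + f_ty)²] = √[981.2² + (327.9 + 498.7)²] = 1283 N/mm.
Capacity per unit length: φr_n = 0.75 × 0.6 × 490 × (0.707 × 10) = 1559 N/mm.
1283 ≤ 1559 → adequate.

f_max ≈ 1280 N/mm; adequate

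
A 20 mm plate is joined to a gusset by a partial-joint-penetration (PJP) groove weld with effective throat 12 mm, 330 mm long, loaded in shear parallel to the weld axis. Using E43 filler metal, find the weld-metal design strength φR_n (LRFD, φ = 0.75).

E43XX → F_EXX = 430 MPa.
Effective throat (given) t_e = 12 mm.
A_we = 12 × 330 = 3960 mm².
F_nw = 0.6 F_EXX = 258 MPa.
φR_n = 0.75 × 258 × 3960 × 10⁻³ = 766.3 kN.

φR_n ≈ 766 kN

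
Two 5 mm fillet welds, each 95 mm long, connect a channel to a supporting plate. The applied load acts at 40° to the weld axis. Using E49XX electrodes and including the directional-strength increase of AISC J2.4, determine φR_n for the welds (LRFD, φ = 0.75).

φR_n ≈ 186 kN

E49XX → F_EXX = 490 MPa.
t_e = 0.707 × 5 = 3.535 mm; A_we = 3.535 × 190 = 671.6 mm².
Directional factor: 1.0 + 0.5 sin^1.5(40°) = 1.258.
F_nw = 0.6 × 490 × 1.258 = 369.8 MPa.
φR_n = 0.75 × 369.8 × 671.6 × 10⁻³ = 186.3 kN.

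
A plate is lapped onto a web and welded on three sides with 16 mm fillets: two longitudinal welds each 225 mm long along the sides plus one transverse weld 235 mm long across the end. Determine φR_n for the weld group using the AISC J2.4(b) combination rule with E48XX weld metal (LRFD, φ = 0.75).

φR_n ≈ 1800 kN

E48XX → F_EXX = 480 MPa.
t_e = 0.707 × 16 = 11.31 mm.
R_nwl = 0.6 × 480 × 11.31 × 450 × 10⁻³ = 1466 kN (longitudinal, 2 welds).
R_nwt = 0.6 × 480 × 11.31 × 235 × 10⁻³ = 765.6 kN (transverse, base value).
(i) R_nwl + R_nwt = 2232 kN; (ii) 0.85 R_nwl + 1.5 R_nwt = 2395 kN.
R_n = max = 2395 kN [governs: (ii)]; φR_n = 1796 kN.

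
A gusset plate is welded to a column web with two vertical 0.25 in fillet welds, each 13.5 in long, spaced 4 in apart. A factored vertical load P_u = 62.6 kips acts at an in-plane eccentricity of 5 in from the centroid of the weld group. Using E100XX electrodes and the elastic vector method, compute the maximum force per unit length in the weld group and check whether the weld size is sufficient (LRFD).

E100XX → F_EXX = 100 ksi.
Total weld length L_w = 27 in. Treat welds as unit-width lines.
Polar moment about centroid: J = 2[d³/12 + d(b/2)²] = 2[13.5³/12 + 13.5×2²] = 518.1 in³.
Direct shear f_v = P/L_w = 62.6 / 27 = 2.319 kip/in (vertical).
Torsion M = P·e = 62.6 × 5 = 313 kip·in.
Critical point at (x, y) = (2, 6.75) from centroid. f_tx = M·y/J = 4.078 kip/in; f_ty = M·x/J = 1.208 kip/in.
Resultant f_max = √[f_tx² + (f_v + f_ty)²] = √[4.078² + (2.319 + 1.208)²] = 5.392 kip/in.
Capacity per unit length: φr_n = 0.75 × 0.6 × 100 × (0.707 × 0.25) = 7.954 kip/in.
5.392 ≤ 7.954 → adequate.

f_max ≈ 5.39 kip/in; adequate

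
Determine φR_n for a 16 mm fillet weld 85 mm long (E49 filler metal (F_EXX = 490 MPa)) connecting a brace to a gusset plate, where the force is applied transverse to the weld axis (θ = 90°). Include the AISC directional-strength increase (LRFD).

t_e = 0.707 × 16 = 11.31 mm; A_we = 11.31 × 85 = 961.5 mm².
Directional factor: 1.0 + 0.5 sin^1.5(90°) = 1.5.
F_nw = 0.6 × 490 × 1.5 = 441 MPa.
φR_n = 0.75 × 441 × 961.5 × 10⁻³ = 318 kN.

φR_n ≈ 318 kN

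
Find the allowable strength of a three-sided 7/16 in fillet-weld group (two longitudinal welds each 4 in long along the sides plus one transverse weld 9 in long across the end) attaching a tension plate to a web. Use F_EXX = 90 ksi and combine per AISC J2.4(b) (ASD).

t_e = 0.707 × 0.4375 = 0.3093 in.
R_nwl = 0.6 × 90 × 0.3093 × 8 = 133.6 kips (longitudinal, 2 welds).
R_nwt = 0.6 × 90 × 0.3093 × 9 = 150.3 kips (transverse, base value).
(i) R_nwl + R_nwt = 283.9 kips; (ii) 0.85 R_nwl + 1.5 R_nwt = 339.1 kips.
R_n = max = 339.1 kips [governs: (ii)]; R_n/Ω = 169.5 kips.

R_n/Ω ≈ 170 kips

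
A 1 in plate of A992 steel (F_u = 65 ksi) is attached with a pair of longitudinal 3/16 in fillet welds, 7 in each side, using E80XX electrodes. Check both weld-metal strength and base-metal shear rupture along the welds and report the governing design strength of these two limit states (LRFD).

E80XX → F_EXX = 80 ksi.
t_e = 0.707 × 0.1875 = 0.1326 in; L = 14 in.
Weld metal: φR_n = 0.75 × 0.6 × 80 × 0.1326 × 14 = 66.81 kips.
Base metal (shear rupture): φR_n = 0.75 × 0.6 × 65 × 1 × 14 = 409.5 kips.
Governing: weld metal.

φR_n ≈ 66.8 kips (weld metal governs)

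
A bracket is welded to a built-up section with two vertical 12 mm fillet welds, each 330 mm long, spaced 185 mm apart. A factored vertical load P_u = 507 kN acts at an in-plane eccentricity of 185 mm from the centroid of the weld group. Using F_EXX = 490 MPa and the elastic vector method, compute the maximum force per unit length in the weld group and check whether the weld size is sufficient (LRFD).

Total weld length L_w = 660 mm. Treat welds as unit-width lines.
Polar moment about centroid: J = 2[d³/12 + d(b/2)²] = 2[330³/12 + 330×92.5²] = 11640000 mm³.
Direct shear f_v = P/L_w = 507×10³ / 660 = 768.2 N/mm (vertical).
Torsion M = P·e = 507×10³ × 185 = 93795000 N·mm.
Critical point at (x, y) = (92.5, 165) from centroid. f_tx = M·y/J = 1330 N/mm; f_ty = M·x/J = 745.6 N/mm.
Resultant f_max = √[f_tx² + (f_v + f_ty)²] = √[1330² + (768.2 + 745.6)²] = 2015 N/mm.
Capacity per unit length: φr_n = 0.75 × 0.6 × 490 × (0.707 × 12) = 1871 N/mm.
2015 > 1871 → NOT adequate.

f_max ≈ 2020 N/mm; NOT adequate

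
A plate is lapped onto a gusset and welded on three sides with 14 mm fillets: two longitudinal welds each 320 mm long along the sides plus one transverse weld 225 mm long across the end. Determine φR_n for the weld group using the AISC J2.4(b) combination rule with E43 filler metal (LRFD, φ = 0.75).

φR_n ≈ 1690 kN

E43XX → F_EXX = 430 MPa.
t_e = 0.707 × 14 = 9.898 mm.
R_nwl = 0.6 × 430 × 9.898 × 640 × 10⁻³ = 1634 kN (longitudinal, 2 welds).
R_nwt = 0.6 × 430 × 9.898 × 225 × 10⁻³ = 574.6 kN (transverse, base value).
(i) R_nwl + R_nwt = 2209 kN; (ii) 0.85 R_nwl + 1.5 R_nwt = 2251 kN.
R_n = max = 2251 kN [governs: (ii)]; φR_n = 1688 kN.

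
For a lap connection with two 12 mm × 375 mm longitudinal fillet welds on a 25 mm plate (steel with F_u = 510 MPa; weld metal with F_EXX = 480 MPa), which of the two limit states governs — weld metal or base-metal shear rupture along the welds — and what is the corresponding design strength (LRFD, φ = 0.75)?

t_e = 0.707 × 12 = 8.484 mm; L = 750 mm.
Weld metal: φR_n = 0.75 × 0.6 × 480 × 8.484 × 750 × 10⁻³ = 1374 kN.
Base metal (shear rupture): φR_n = 0.75 × 0.6 × 510 × 25 × 750 × 10⁻³ = 4303 kN.
Governing: weld metal.

φR_n ≈ 1370 kN (weld metal governs)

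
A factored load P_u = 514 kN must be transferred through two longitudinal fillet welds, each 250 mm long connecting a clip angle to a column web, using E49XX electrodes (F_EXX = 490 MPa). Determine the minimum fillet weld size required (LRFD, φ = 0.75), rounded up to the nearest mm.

Total weld length L = 500 mm.
Required throat t_e = P_u / (φ × 0.6 F_EXX × L) = 514 / (0.75 × 0.6 × 490 × 500 × 10⁻³) = 4.662 mm.
Required leg w = t_e / 0.707 = 6.594 mm → use 7 mm.

w = 7 mm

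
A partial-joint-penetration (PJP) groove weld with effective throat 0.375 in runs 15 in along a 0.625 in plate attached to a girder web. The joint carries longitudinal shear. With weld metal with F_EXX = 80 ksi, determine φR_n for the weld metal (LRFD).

Effective throat (given) t_e = 0.375 in.
A_we = 0.375 × 15 = 5.625 in².
F_nw = 0.6 F_EXX = 48 ksi.
φR_n = 0.75 × 48 × 5.625 = 202.5 kips.

φR_n ≈ 202 kips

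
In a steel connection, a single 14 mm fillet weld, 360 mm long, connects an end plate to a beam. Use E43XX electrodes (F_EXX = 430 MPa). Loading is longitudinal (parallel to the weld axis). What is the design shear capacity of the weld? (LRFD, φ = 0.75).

Effective throat t_e = 0.707 × 14 = 9.898 mm.
Total length L = 360 mm; A_we = 9.898 × 360 = 3563 mm².
F_nw = 0.6 F_EXX = 0.6 × 430 = 258 MPa.
φR_n = 0.75 × 258 × 3563 × 10⁻³ = 689.5 kN.

φR_n ≈ 689 kN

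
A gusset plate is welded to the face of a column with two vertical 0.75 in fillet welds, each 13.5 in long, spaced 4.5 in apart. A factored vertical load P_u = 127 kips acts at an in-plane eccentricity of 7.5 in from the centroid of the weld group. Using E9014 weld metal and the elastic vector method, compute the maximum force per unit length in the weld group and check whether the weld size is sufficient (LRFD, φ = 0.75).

E90XX → F_EXX = 90 ksi.
Total weld length L_w = 27 in. Treat welds as unit-width lines.
Polar moment about centroid: J = 2[d³/12 + d(b/2)²] = 2[13.5³/12 + 13.5×2.25²] = 546.8 in³.
Direct shear f_v = P/L_w = 127 / 27 = 4.704 kip/in (vertical).
Torsion M = P·e = 127 × 7.5 = 952.5 kip·in.
Critical point at (x, y) = (2.25, 6.75) from centroid. f_tx = M·y/J = 11.76 kip/in; f_ty = M·x/J = 3.92 kip/in.
Resultant f_max = √[f_tx² + (f_v + f_ty)²] = √[11.76² + (4.704 + 3.92)²] = 14.58 kip/in.
Capacity per unit length: φr_n = 0.75 × 0.6 × 90 × (0.707 × 0.75) = 21.48 kip/in.
14.58 ≤ 21.48 → adequate.

f_max ≈ 14.6 kip/in; adequate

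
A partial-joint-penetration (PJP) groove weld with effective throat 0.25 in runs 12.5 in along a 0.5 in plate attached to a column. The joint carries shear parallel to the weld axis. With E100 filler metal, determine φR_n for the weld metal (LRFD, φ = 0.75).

φR_n ≈ 141 kip

E100XX → F_EXX = 100 ksi.
Effective throat (given) t_e = 0.25 in.
A_we = 0.25 × 12.5 = 3.125 in².
F_nw = 0.6 F_EXX = 60 ksi.
φR_n = 0.75 × 60 × 3.125 = 140.6 kip.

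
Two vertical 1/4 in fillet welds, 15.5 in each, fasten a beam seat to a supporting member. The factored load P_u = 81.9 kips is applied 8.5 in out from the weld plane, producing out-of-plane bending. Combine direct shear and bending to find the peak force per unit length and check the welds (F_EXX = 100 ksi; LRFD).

f_max ≈ 9.09 kip/in; NOT adequate

L_w = 2 × 15.5 = 31 in; section modulus (unit throat) S = 2 × L²/6 = 80.08 in².
Direct shear f_v = P/L_w = 81.9/31 = 2.642 kip/in.
Moment M = P × e = 81.9 × 8.5 = 696.15 kip·in; bending f_b = M/S = 8.693 kip/in.
f_max = √(f_v² + f_b²) = √(2.642² + 8.693²) = 9.085 kip/in.
φr_n = 0.75 × 0.6 × 100 × (0.707 × 0.25) = 7.954 kip/in → NOT adequate.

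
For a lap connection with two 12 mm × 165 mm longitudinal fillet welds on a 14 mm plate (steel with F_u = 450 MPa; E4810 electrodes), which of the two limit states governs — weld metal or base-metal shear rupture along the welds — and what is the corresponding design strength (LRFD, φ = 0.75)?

E48XX → F_EXX = 480 MPa.
t_e = 0.707 × 12 = 8.484 mm; L = 330 mm.
Weld metal: φR_n = 0.75 × 0.6 × 480 × 8.484 × 330 × 10⁻³ = 604.7 kN.
Base metal (shear rupture): φR_n = 0.75 × 0.6 × 450 × 14 × 330 × 10⁻³ = 935.6 kN.
Governing: weld metal.

φR_n ≈ 605 kN (weld metal governs)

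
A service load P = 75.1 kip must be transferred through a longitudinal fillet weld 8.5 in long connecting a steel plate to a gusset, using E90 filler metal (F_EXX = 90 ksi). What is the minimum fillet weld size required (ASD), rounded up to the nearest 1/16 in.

Total weld length L = 8.5 in.
Required throat t_e = P × Ω / (0.6 F_EXX × L) = 75.1 × 2.0 / (0.6 × 90 × 8.5) = 0.3272 in.
Required leg w = t_e / 0.707 = 0.4628 in → use 1/2 in.

w = 1/2 in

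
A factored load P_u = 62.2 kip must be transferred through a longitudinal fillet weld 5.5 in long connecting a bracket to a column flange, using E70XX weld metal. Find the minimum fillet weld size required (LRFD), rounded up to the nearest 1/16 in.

E70XX → F_EXX = 70 ksi.
Total weld length L = 5.5 in.
Required throat t_e = P_u / (φ × 0.6 F_EXX × L) = 62.2 / (0.75 × 0.6 × 70 × 5.5) = 0.359 in.
Required leg w = t_e / 0.707 = 0.5078 in → use 9/16 in.

w = 9/16 in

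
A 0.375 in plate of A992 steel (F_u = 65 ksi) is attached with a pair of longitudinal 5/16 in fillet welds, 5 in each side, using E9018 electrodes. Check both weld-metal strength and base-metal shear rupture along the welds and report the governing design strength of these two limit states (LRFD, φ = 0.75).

φR_n ≈ 89.5 kips (weld metal governs)

E90XX → F_EXX = 90 ksi.
t_e = 0.707 × 0.3125 = 0.2209 in; L = 10 in.
Weld metal: φR_n = 0.75 × 0.6 × 90 × 0.2209 × 10 = 89.48 kips.
Base metal (shear rupture): φR_n = 0.75 × 0.6 × 65 × 0.375 × 10 = 109.7 kips.
Governing: weld metal.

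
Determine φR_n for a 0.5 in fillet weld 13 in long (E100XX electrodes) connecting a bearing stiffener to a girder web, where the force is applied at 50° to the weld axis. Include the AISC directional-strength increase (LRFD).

φR_n ≈ 276 kips

E100XX → F_EXX = 100 ksi.
t_e = 0.707 × 0.5 = 0.3535 in; A_we = 0.3535 × 13 = 4.595 in².
Directional factor: 1.0 + 0.5 sin^1.5(50°) = 1.335.
F_nw = 0.6 × 100 × 1.335 = 80.11 ksi.
φR_n = 0.75 × 80.11 × 4.595 = 276.1 kips.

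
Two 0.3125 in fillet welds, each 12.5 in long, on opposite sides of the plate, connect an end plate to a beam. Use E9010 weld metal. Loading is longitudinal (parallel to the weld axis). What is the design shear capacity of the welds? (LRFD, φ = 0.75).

E90XX → F_EXX = 90 ksi.
Effective throat t_e = 0.707 × 0.3125 = 0.2209 in.
Total length L = 25 in; A_we = 0.2209 × 25 = 5.523 in².
F_nw = 0.6 F_EXX = 0.6 × 90 = 54 ksi.
φR_n = 0.75 × 54 × 5.523 = 223.7 kip.

φR_n ≈ 224 kip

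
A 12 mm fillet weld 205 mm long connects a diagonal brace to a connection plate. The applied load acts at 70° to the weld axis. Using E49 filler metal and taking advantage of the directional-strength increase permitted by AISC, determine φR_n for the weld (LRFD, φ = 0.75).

φR_n ≈ 558 kN

E49XX → F_EXX = 490 MPa.
t_e = 0.707 × 12 = 8.484 mm; A_we = 8.484 × 205 = 1739 mm².
Directional factor: 1.0 + 0.5 sin^1.5(70°) = 1.455.
F_nw = 0.6 × 490 × 1.455 = 427.9 MPa.
φR_n = 0.75 × 427.9 × 1739 × 10⁻³ = 558.2 kN.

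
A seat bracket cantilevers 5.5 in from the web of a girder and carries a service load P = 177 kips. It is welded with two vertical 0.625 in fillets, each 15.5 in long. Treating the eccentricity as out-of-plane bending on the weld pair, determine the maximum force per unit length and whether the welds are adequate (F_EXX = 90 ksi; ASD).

L_w = 2 × 15.5 = 31 in; section modulus (unit throat) S = 2 × L²/6 = 80.08 in².
Direct shear f_v = P/L_w = 177/31 = 5.71 kip/in.
Moment M = P × e = 177 × 5.5 = 973.5 kip·in; bending f_b = M/S = 12.16 kip/in.
f_max = √(f_v² + f_b²) = √(5.71² + 12.16²) = 13.43 kip/in.
r_n/Ω = (1/2.0) × 0.6 × 90 × (0.707 × 0.625) = 11.93 kip/in → NOT adequate.

f_max ≈ 13.4 kip/in; NOT adequate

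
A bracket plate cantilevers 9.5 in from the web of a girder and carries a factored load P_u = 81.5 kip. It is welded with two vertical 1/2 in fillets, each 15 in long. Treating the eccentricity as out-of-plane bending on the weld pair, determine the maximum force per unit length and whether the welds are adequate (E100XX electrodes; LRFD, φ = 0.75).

E100XX → F_EXX = 100 ksi.
L_w = 2 × 15 = 30 in; section modulus (unit throat) S = 2 × L²/6 = 75 in².
Direct shear f_v = P/L_w = 81.5/30 = 2.717 kip/in.
Moment M = P × e = 81.5 × 9.5 = 774.25 kip·in; bending f_b = M/S = 10.32 kip/in.
f_max = √(f_v² + f_b²) = √(2.717² + 10.32²) = 10.67 kip/in.
φr_n = 0.75 × 0.6 × 100 × (0.707 × 0.5) = 15.91 kip/in → adequate.

f_max ≈ 10.7 kip/in; adequate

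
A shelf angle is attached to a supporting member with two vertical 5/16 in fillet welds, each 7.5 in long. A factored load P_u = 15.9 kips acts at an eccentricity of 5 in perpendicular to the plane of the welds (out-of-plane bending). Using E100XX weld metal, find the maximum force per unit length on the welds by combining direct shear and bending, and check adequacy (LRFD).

E100XX → F_EXX = 100 ksi.
L_w = 2 × 7.5 = 15 in; section modulus (unit throat) S = 2 × L²/6 = 18.75 in².
Direct shear f_v = P/L_w = 15.9/15 = 1.06 kip/in.
Moment M = P × e = 15.9 × 5 = 79.5 kip·in; bending f_b = M/S = 4.24 kip/in.
f_max = √(f_v² + f_b²) = √(1.06² + 4.24²) = 4.37 kip/in.
φr_n = 0.75 × 0.6 × 100 × (0.707 × 0.3125) = 9.942 kip/in → adequate.

f_max ≈ 4.37 kip/in; adequate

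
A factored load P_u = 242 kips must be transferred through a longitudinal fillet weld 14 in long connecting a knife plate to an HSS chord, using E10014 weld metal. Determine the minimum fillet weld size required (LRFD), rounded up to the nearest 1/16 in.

E100XX → F_EXX = 100 ksi.
Total weld length L = 14 in.
Required throat t_e = P_u / (φ × 0.6 F_EXX × L) = 242 / (0.75 × 0.6 × 100 × 14) = 0.3841 in.
Required leg w = t_e / 0.707 = 0.5433 in → use 9/16 in.

w = 9/16 in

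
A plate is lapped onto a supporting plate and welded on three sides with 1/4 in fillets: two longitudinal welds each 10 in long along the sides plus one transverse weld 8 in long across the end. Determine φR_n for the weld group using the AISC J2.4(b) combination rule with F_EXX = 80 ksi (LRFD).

φR_n ≈ 185 kip

t_e = 0.707 × 0.25 = 0.1767 in.
R_nwl = 0.6 × 80 × 0.1767 × 20 = 169.7 kip (longitudinal, 2 welds).
R_nwt = 0.6 × 80 × 0.1767 × 8 = 67.87 kip (transverse, base value).
(i) R_nwl + R_nwt = 237.6 kip; (ii) 0.85 R_nwl + 1.5 R_nwt = 246 kip.
R_n = max = 246 kip [governs: (ii)]; φR_n = 184.5 kip.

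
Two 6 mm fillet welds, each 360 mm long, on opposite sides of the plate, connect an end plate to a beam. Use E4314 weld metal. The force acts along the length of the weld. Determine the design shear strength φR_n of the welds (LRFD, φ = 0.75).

E43XX → F_EXX = 430 MPa.
Effective throat t_e = 0.707 × 6 = 4.242 mm.
Total length L = 720 mm; A_we = 4.242 × 720 = 3054 mm².
F_nw = 0.6 F_EXX = 0.6 × 430 = 258 MPa.
φR_n = 0.75 × 258 × 3054 × 10⁻³ = 591 kN.

φR_n ≈ 591 kN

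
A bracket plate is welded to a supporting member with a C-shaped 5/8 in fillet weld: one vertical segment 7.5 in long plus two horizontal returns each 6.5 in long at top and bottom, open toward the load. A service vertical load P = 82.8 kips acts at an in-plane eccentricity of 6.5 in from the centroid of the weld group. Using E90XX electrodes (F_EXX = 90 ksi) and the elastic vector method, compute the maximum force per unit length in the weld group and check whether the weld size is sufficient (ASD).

Total weld length L_w = 20.5 in. Treat welds as unit-width lines.
Centroid: x̄ = 2×6.5×3.25 / 20.5 = 2.061 in from the vertical weld.
Polar moment about centroid: J = I_x + I_y = [7.5³/12 + 2×6.5×3.75²] + [7.5×2.061² + 2(6.5³/12 + 6.5×1.189²)] = 314 in³.
Direct shear f_v = P/L_w = 82.8 / 20.5 = 4.039 kip/in (vertical).
Torsion M = P·e = 82.8 × 6.5 = 538.2 kip·in.
Critical point at (x, y) = (4.439, 3.75) from centroid. f_tx = M·y/J = 6.428 kip/in; f_ty = M·x/J = 7.609 kip/in.
Resultant f_max = √[f_tx² + (f_v + f_ty)²] = √[6.428² + (4.039 + 7.609)²] = 13.3 kip/in.
Capacity per unit length: r_n/Ω = (1/2.0) × 0.6 × 90 × (0.707 × 0.625) = 11.93 kip/in.
13.3 > 11.93 → NOT adequate.

f_max ≈ 13.3 kip/in; NOT adequate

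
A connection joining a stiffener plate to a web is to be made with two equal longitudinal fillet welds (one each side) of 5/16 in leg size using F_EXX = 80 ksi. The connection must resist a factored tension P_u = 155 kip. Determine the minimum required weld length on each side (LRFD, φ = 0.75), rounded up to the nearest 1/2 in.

L = 10 in on each side

Throat t_e = 0.707 × 0.3125 = 0.2209 in.
φr_n = 0.75 × 0.6 × 80 × 0.2209 = 7.954 kip/in.
L_req = P_u / φr_n = 155 / 7.954 = 19.49 in total.
Per side: 19.49 / 2 = 9.744 in.
Round up → use L = 10 in on each side.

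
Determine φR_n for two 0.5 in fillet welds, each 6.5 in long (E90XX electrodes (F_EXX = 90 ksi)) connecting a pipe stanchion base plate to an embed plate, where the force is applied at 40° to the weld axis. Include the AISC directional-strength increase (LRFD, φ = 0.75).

φR_n ≈ 234 kip

t_e = 0.707 × 0.5 = 0.3535 in; A_we = 0.3535 × 13 = 4.595 in².
Directional factor: 1.0 + 0.5 sin^1.5(40°) = 1.258.
F_nw = 0.6 × 90 × 1.258 = 67.91 ksi.
φR_n = 0.75 × 67.91 × 4.595 = 234.1 kip.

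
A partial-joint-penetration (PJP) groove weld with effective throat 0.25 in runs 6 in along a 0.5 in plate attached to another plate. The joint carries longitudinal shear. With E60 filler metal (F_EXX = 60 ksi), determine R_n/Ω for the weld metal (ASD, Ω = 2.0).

R_n/Ω ≈ 27 kip

Effective throat (given) t_e = 0.25 in.
A_we = 0.25 × 6 = 1.5 in².
F_nw = 0.6 F_EXX = 36 ksi.
R_n/Ω = (36 × 1.5) / 2.0 = 27 kip.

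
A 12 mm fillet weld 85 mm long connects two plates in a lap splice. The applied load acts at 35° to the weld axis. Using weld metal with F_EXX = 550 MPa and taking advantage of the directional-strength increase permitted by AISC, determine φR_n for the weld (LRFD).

φR_n ≈ 217 kN

t_e = 0.707 × 12 = 8.484 mm; A_we = 8.484 × 85 = 721.1 mm².
Directional factor: 1.0 + 0.5 sin^1.5(35°) = 1.217.
F_nw = 0.6 × 550 × 1.217 = 401.7 MPa.
φR_n = 0.75 × 401.7 × 721.1 × 10⁻³ = 217.2 kN.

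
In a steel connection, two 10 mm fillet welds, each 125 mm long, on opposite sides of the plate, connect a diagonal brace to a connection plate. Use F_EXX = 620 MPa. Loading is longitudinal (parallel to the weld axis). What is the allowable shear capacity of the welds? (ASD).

R_n/Ω ≈ 329 kN

Effective throat t_e = 0.707 × 10 = 7.07 mm.
Total length L = 250 mm; A_we = 7.07 × 250 = 1767 mm².
F_nw = 0.6 F_EXX = 0.6 × 620 = 372 MPa.
R_n = 372 × 1767 × 10⁻³ = 657.5 kN; R_n/Ω = 657.5/2.0 = 328.8 kN.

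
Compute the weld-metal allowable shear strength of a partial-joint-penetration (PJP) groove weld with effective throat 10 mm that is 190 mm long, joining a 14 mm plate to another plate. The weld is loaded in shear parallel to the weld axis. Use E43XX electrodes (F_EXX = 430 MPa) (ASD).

Effective throat (given) t_e = 10 mm.
A_we = 10 × 190 = 1900 mm².
F_nw = 0.6 F_EXX = 258 MPa.
R_n/Ω = (258 × 1900) / 2.0 × 10⁻³ = 245.1 kN.

R_n/Ω ≈ 245 kN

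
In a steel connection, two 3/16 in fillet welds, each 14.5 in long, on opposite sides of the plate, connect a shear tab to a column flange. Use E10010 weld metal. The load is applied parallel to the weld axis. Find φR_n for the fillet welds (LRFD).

φR_n ≈ 173 kips

E100XX → F_EXX = 100 ksi.
Effective throat t_e = 0.707 × 0.1875 = 0.1326 in.
Total length L = 29 in; A_we = 0.1326 × 29 = 3.844 in².
F_nw = 0.6 F_EXX = 0.6 × 100 = 60 ksi.
φR_n = 0.75 × 60 × 3.844 = 173 kips.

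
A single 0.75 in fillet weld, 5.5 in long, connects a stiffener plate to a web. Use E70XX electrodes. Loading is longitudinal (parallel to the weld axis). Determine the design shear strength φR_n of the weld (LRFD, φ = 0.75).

E70XX → F_EXX = 70 ksi.
Effective throat t_e = 0.707 × 0.75 = 0.5302 in.
Total length L = 5.5 in; A_we = 0.5302 × 5.5 = 2.916 in².
F_nw = 0.6 F_EXX = 0.6 × 70 = 42 ksi.
φR_n = 0.75 × 42 × 2.916 = 91.87 kips.

φR_n ≈ 91.9 kips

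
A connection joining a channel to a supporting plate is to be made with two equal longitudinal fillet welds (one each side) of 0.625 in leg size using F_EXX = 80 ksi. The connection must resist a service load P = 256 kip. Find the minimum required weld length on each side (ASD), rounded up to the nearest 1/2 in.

L = 12.5 in on each side

Throat t_e = 0.707 × 0.625 = 0.4419 in.
r_n/Ω = (0.6 × 80 × 0.4419) / 2.0 = 10.6 kip/in.
L_req = P / (r_n/Ω) = 256 / 10.6 = 24.14 in total.
Per side: 24.14 / 2 = 12.07 in.
Round up → use L = 12.5 in on each side.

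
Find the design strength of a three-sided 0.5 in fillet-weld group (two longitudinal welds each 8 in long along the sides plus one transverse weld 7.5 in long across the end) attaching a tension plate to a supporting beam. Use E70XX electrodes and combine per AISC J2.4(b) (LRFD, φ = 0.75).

φR_n ≈ 277 kips

E70XX → F_EXX = 70 ksi.
t_e = 0.707 × 0.5 = 0.3535 in.
R_nwl = 0.6 × 70 × 0.3535 × 16 = 237.6 kips (longitudinal, 2 welds).
R_nwt = 0.6 × 70 × 0.3535 × 7.5 = 111.4 kips (transverse, base value).
(i) R_nwl + R_nwt = 348.9 kips; (ii) 0.85 R_nwl + 1.5 R_nwt = 368.9 kips.
R_n = max = 368.9 kips [governs: (ii)]; φR_n = 276.7 kips.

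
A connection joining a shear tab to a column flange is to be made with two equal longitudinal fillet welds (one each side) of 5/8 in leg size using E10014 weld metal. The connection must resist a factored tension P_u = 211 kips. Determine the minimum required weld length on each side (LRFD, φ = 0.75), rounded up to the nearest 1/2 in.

E100XX → F_EXX = 100 ksi.
Throat t_e = 0.707 × 0.625 = 0.4419 in.
φr_n = 0.75 × 0.6 × 100 × 0.4419 = 19.88 kips/in.
L_req = P_u / φr_n = 211 / 19.88 = 10.61 in total.
Per side: 10.61 / 2 = 5.306 in.
Round up → use L = 5.5 in on each side.

L = 5.5 in on each side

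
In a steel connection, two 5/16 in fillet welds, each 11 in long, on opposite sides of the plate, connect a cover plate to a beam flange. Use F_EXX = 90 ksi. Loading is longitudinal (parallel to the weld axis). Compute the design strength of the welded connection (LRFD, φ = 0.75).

Effective throat t_e = 0.707 × 0.3125 = 0.2209 in.
Total length L = 22 in; A_we = 0.2209 × 22 = 4.861 in².
F_nw = 0.6 F_EXX = 0.6 × 90 = 54 ksi.
φR_n = 0.75 × 54 × 4.861 = 196.9 kips.

φR_n ≈ 197 kips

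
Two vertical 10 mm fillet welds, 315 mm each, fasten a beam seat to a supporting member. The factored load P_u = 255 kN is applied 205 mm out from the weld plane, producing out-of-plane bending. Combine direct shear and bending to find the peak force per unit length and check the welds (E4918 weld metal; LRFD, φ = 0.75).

E49XX → F_EXX = 490 MPa.
L_w = 2 × 315 = 630 mm; section modulus (unit throat) S = 2 × L²/6 = 33080 mm².
Direct shear f_v = P/L_w = 255×10³/630 = 404.8 N/mm.
Moment M = P × e = 255×10³ × 205 = 52275000 N·mm; bending f_b = M/S = 1580 N/mm.
f_max = √(f_v² + f_b²) = √(404.8² + 1580²) = 1632 N/mm.
φr_n = 0.75 × 0.6 × 490 × (0.707 × 10) = 1559 N/mm → NOT adequate.

f_max ≈ 1630 N/mm; NOT adequate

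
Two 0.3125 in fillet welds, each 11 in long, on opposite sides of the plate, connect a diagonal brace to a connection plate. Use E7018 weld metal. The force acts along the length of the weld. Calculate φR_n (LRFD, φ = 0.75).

φR_n ≈ 153 kip

E70XX → F_EXX = 70 ksi.
Effective throat t_e = 0.707 × 0.3125 = 0.2209 in.
Total length L = 22 in; A_we = 0.2209 × 22 = 4.861 in².
F_nw = 0.6 F_EXX = 0.6 × 70 = 42 ksi.
φR_n = 0.75 × 42 × 4.861 = 153.1 kip.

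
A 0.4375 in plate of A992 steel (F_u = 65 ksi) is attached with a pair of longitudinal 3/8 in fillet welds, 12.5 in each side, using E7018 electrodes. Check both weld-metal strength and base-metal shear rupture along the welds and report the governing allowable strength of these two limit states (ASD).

R_n/Ω ≈ 139 kips (weld metal governs)

E70XX → F_EXX = 70 ksi.
t_e = 0.707 × 0.375 = 0.2651 in; L = 25 in.
Weld metal: R_n/Ω = (1/2.0) × 0.6 × 70 × 0.2651 × 25 = 139.2 kips.
Base metal (shear rupture): R_n/Ω = (1/2.0) × 0.6 × 65 × 0.4375 × 25 = 213.3 kips.
Governing: weld metal.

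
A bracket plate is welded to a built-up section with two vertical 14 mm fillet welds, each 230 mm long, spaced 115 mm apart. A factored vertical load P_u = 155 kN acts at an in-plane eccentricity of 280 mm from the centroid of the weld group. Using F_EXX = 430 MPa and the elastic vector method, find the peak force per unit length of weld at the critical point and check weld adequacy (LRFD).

Total weld length L_w = 460 mm. Treat welds as unit-width lines.
Polar moment about centroid: J = 2[d³/12 + d(b/2)²] = 2[230³/12 + 230×57.5²] = 3549000 mm³.
Direct shear f_v = P/L_w = 155×10³ / 460 = 337 N/mm (vertical).
Torsion M = P·e = 155×10³ × 280 = 43400000 N·mm.
Critical point at (x, y) = (57.5, 115) from centroid. f_tx = M·y/J = 1406 N/mm; f_ty = M·x/J = 703.2 N/mm.
Resultant f_max = √[f_tx² + (f_v + f_ty)²] = √[1406² + (337 + 703.2)²] = 1749 N/mm.
Capacity per unit length: φr_n = 0.75 × 0.6 × 430 × (0.707 × 14) = 1915 N/mm.
1749 ≤ 1915 → adequate.

f_max ≈ 1750 N/mm; adequate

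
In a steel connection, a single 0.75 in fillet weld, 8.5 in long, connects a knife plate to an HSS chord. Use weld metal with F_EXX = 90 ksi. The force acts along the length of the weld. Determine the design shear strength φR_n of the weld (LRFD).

φR_n ≈ 183 kips

Effective throat t_e = 0.707 × 0.75 = 0.5302 in.
Total length L = 8.5 in; A_we = 0.5302 × 8.5 = 4.507 in².
F_nw = 0.6 F_EXX = 0.6 × 90 = 54 ksi.
φR_n = 0.75 × 54 × 4.507 = 182.5 kips.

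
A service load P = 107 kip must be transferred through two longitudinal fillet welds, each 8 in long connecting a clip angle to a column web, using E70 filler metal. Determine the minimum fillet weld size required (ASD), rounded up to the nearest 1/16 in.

w = 1/2 in

E70XX → F_EXX = 70 ksi.
Total weld length L = 16 in.
Required throat t_e = P × Ω / (0.6 F_EXX × L) = 107 × 2.0 / (0.6 × 70 × 16) = 0.3185 in.
Required leg w = t_e / 0.707 = 0.4504 in → use 1/2 in.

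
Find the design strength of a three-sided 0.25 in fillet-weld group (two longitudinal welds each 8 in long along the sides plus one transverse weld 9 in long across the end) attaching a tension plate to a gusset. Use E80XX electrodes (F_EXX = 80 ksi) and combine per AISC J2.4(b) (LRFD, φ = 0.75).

φR_n ≈ 172 kip

t_e = 0.707 × 0.25 = 0.1767 in.
R_nwl = 0.6 × 80 × 0.1767 × 16 = 135.7 kip (longitudinal, 2 welds).
R_nwt = 0.6 × 80 × 0.1767 × 9 = 76.36 kip (transverse, base value).
(i) R_nwl + R_nwt = 212.1 kip; (ii) 0.85 R_nwl + 1.5 R_nwt = 229.9 kip.
R_n = max = 229.9 kip [governs: (ii)]; φR_n = 172.4 kip.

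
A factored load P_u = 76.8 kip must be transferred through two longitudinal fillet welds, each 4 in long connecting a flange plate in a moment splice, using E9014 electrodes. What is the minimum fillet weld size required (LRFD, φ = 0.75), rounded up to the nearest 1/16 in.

E90XX → F_EXX = 90 ksi.
Total weld length L = 8 in.
Required throat t_e = P_u / (φ × 0.6 F_EXX × L) = 76.8 / (0.75 × 0.6 × 90 × 8) = 0.237 in.
Required leg w = t_e / 0.707 = 0.3353 in → use 3/8 in.

w = 3/8 in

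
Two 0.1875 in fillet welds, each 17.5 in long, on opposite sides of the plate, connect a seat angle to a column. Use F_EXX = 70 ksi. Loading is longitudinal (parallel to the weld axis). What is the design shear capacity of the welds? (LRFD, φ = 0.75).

Effective throat t_e = 0.707 × 0.1875 = 0.1326 in.
Total length L = 35 in; A_we = 0.1326 × 35 = 4.64 in².
F_nw = 0.6 F_EXX = 0.6 × 70 = 42 ksi.
φR_n = 0.75 × 42 × 4.64 = 146.2 kips.

φR_n ≈ 146 kips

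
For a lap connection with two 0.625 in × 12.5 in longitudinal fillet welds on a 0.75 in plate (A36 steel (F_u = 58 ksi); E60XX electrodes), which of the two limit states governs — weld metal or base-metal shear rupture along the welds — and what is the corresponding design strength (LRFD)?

E60XX → F_EXX = 60 ksi.
t_e = 0.707 × 0.625 = 0.4419 in; L = 25 in.
Weld metal: φR_n = 0.75 × 0.6 × 60 × 0.4419 × 25 = 298.3 kip.
Base metal (shear rupture): φR_n = 0.75 × 0.6 × 58 × 0.75 × 25 = 489.4 kip.
Governing: weld metal.

φR_n ≈ 298 kip (weld metal governs)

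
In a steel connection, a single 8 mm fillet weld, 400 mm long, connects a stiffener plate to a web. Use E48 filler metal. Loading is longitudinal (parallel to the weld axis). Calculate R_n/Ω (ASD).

E48XX → F_EXX = 480 MPa.
Effective throat t_e = 0.707 × 8 = 5.656 mm.
Total length L = 400 mm; A_we = 5.656 × 400 = 2262 mm².
F_nw = 0.6 F_EXX = 0.6 × 480 = 288 MPa.
R_n = 288 × 2262 × 10⁻³ = 651.6 kN; R_n/Ω = 651.6/2.0 = 325.8 kN.

R_n/Ω ≈ 326 kN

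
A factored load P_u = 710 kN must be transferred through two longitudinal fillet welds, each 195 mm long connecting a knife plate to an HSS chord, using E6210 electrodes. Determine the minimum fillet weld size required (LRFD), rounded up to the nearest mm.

E62XX → F_EXX = 620 MPa.
Total weld length L = 390 mm.
Required throat t_e = P_u / (φ × 0.6 F_EXX × L) = 710 / (0.75 × 0.6 × 620 × 390 × 10⁻³) = 6.525 mm.
Required leg w = t_e / 0.707 = 9.229 mm → use 10 mm.

w = 10 mm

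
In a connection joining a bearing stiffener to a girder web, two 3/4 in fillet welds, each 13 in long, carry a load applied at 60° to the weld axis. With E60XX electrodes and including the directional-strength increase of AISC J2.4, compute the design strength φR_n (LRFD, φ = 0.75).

φR_n ≈ 522 kips

E60XX → F_EXX = 60 ksi.
t_e = 0.707 × 0.75 = 0.5302 in; A_we = 0.5302 × 26 = 13.79 in².
Directional factor: 1.0 + 0.5 sin^1.5(60°) = 1.403.
F_nw = 0.6 × 60 × 1.403 = 50.51 ksi.
φR_n = 0.75 × 50.51 × 13.79 = 522.2 kips.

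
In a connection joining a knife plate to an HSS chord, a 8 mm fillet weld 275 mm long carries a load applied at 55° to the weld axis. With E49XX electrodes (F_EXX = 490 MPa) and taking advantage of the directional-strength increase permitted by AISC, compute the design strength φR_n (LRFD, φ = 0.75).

t_e = 0.707 × 8 = 5.656 mm; A_we = 5.656 × 275 = 1555 mm².
Directional factor: 1.0 + 0.5 sin^1.5(55°) = 1.371.
F_nw = 0.6 × 490 × 1.371 = 403 MPa.
φR_n = 0.75 × 403 × 1555 × 10⁻³ = 470.1 kN.

φR_n ≈ 470 kN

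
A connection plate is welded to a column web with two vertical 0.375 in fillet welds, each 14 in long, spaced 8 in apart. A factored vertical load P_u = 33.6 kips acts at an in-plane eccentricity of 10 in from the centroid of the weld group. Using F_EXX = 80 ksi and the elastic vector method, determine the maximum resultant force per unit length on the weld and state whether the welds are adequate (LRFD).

f_max ≈ 3.74 kip/in; adequate

Total weld length L_w = 28 in. Treat welds as unit-width lines.
Polar moment about centroid: J = 2[d³/12 + d(b/2)²] = 2[14³/12 + 14×4²] = 905.3 in³.
Direct shear f_v = P/L_w = 33.6 / 28 = 1.2 kip/in (vertical).
Torsion M = P·e = 33.6 × 10 = 336 kip·in.
Critical point at (x, y) = (4, 7) from centroid. f_tx = M·y/J = 2.598 kip/in; f_ty = M·x/J = 1.485 kip/in.
Resultant f_max = √[f_tx² + (f_v + f_ty)²] = √[2.598² + (1.2 + 1.485)²] = 3.736 kip/in.
Capacity per unit length: φr_n = 0.75 × 0.6 × 80 × (0.707 × 0.375) = 9.544 kip/in.
3.736 ≤ 9.544 → adequate.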